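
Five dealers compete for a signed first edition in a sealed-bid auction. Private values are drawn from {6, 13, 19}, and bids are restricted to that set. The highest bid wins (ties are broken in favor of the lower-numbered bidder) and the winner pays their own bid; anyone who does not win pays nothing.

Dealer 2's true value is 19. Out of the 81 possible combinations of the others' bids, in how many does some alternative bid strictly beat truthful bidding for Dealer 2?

8

Others bid (6, 6, 6, 6): truth gives 0; bid 13 gives 6 > 0. Violating.
Others bid (6, 6, 6, 13): truth gives 0; bid 13 gives 6 > 0. Violating.
Others bid (6, 6, 13, 6): truth gives 0; bid 13 gives 6 > 0. Violating.
Others bid (6, 6, 13, 13): truth gives 0; bid 13 gives 6 > 0. Violating.
Others bid (6, 6, 6, 19): truth gives 0; no alternative beats it.
Others bid (6, 6, 13, 19): truth gives 0; no alternative beats it.
(Checking all 81 profiles: 8 have a profitable deviation, 73 do not.)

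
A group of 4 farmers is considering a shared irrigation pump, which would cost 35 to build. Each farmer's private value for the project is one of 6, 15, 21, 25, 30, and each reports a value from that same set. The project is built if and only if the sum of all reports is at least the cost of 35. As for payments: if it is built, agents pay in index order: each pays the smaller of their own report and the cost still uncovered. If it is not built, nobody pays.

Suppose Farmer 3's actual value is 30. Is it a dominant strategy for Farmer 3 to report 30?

Consider the case where Farmer 1 reports 6, Farmer 2 reports 6 and Farmer 4 reports 6.
Truthful report 30: project built, pays 23, utility 30 - 23 = 7.
Report 21 instead: project built, pays 21, utility 30 - 21 = 9.
Since 9 > 7, reporting 21 is strictly better here, so truthful reporting is not dominant.

No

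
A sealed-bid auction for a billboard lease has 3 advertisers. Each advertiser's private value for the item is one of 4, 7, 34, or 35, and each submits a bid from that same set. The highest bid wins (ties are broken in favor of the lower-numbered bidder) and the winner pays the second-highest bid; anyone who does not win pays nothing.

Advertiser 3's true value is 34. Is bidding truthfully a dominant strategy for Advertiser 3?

Yes

Check each profile of the others' bids and compare truth against every alternative bid.
Others bid (4, 4): truth gives 30, best alternative gives 30.
Others bid (4, 7): truth gives 27, best alternative gives 27.
Others bid (7, 4): truth gives 27, best alternative gives 27.
Others bid (7, 7): truth gives 27, best alternative gives 27.
Others bid (4, 34): truth gives 0, best alternative gives 0.
Others bid (4, 35): truth gives 0, best alternative gives 0.
(Remaining 10 profiles checked similarly; truth is weakly best in each.)
In every case the truthful bid is at least as good as any alternative, so it is a dominant strategy.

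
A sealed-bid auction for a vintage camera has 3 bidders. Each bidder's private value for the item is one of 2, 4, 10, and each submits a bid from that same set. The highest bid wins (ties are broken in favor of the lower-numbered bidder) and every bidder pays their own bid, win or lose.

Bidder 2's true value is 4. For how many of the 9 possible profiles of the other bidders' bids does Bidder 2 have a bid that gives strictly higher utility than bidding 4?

Others bid (2, 10): truth gives -4; bid 2 gives -2 > -4. Violating.
Others bid (4, 2): truth gives -4; bid 2 gives -2 > -4. Violating.
Others bid (4, 4): truth gives -4; bid 2 gives -2 > -4. Violating.
Others bid (4, 10): truth gives -4; bid 2 gives -2 > -4. Violating.
Others bid (2, 2): truth gives 0; no alternative beats it.
Others bid (2, 4): truth gives 0; no alternative beats it.
(Checking all 9 profiles: 7 have a profitable deviation, 2 do not.)

7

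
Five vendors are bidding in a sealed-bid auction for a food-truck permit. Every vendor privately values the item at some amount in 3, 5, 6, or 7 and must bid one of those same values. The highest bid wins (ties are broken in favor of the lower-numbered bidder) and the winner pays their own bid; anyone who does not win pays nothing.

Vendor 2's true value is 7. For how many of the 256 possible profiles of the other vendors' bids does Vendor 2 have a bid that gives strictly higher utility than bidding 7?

54

Others bid (3, 3, 3, 3): truth gives 0; bid 5 gives 2 > 0. Violating.
Others bid (3, 3, 3, 5): truth gives 0; bid 5 gives 2 > 0. Violating.
Others bid (3, 3, 3, 6): truth gives 0; bid 6 gives 1 > 0. Violating.
Others bid (3, 3, 5, 3): truth gives 0; bid 5 gives 2 > 0. Violating.
Others bid (3, 3, 3, 7): truth gives 0; no alternative beats it.
Others bid (3, 3, 5, 7): truth gives 0; no alternative beats it.
(Checking all 256 profiles: 54 have a profitable deviation, 202 do not.)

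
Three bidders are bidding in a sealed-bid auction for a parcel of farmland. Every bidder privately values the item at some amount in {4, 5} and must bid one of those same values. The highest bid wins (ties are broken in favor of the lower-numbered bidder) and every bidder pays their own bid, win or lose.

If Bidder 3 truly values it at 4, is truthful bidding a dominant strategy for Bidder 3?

No

Consider the case where Bidder 1 bids 4 and Bidder 2 bids 4.
Truthful bid 4: loses but pays 4, utility -4.
Bid 5 instead: wins, pays 5, utility 4 - 5 = -1.
Since -1 > -4, bidding 5 is strictly better here, so truthful bidding is not dominant.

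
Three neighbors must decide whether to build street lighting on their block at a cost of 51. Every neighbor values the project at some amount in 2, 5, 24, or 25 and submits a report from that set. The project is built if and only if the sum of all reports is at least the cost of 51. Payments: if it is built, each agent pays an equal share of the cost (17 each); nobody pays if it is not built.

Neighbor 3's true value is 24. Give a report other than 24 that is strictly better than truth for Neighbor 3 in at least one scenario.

25

Suppose Neighbor 1 reports 2 and Neighbor 2 reports 24.
Report 24: project not built, utility 0.
Report 25: project built, pays 17, utility 24 - 17 = 7.
So reporting 25 beats truth here (7 > 0).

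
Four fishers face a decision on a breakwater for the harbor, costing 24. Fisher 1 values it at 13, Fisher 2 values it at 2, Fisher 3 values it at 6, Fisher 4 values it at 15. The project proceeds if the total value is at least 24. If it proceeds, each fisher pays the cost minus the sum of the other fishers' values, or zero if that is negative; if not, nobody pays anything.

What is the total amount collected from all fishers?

Total value 36 ≥ cost 24, so it is built.
Fisher 1: others sum to 23; max(0, 24 - 23) = 1.
Fisher 2: others sum to 34; max(0, 24 - 34) = 0.
Fisher 3: others sum to 30; max(0, 24 - 30) = 0.
Fisher 4: others sum to 21; max(0, 24 - 21) = 3.
Total collected = 1 + 0 + 0 + 3 = 4.

4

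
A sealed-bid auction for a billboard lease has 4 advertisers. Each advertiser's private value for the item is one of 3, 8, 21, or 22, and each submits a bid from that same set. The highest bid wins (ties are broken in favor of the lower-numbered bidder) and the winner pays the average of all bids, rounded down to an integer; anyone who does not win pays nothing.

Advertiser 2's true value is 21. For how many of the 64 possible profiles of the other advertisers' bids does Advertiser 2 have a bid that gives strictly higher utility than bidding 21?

Others bid (3, 3, 3): truth gives 14; bid 8 gives 17 > 14. Violating.
Others bid (3, 3, 8): truth gives 13; bid 8 gives 16 > 13. Violating.
Others bid (3, 3, 22): truth gives 0; bid 22 gives 9 > 0. Violating.
Others bid (3, 8, 3): truth gives 13; bid 8 gives 16 > 13. Violating.
Others bid (3, 3, 21): truth gives 9; no alternative beats it.
Others bid (3, 8, 21): truth gives 8; no alternative beats it.
(Checking all 64 profiles: 30 have a profitable deviation, 34 do not.)

30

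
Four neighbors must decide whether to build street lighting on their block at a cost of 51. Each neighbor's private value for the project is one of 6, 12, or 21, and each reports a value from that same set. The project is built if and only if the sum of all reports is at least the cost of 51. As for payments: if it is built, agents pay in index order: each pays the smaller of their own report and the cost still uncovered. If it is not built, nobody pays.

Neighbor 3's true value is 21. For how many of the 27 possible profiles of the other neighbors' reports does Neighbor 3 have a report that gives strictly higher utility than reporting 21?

Others report (6, 12, 21): truth gives 0; report 12 gives 9 > 0. Violating.
Others report (6, 21, 12): truth gives 0; report 12 gives 9 > 0. Violating.
Others report (6, 21, 21): truth gives 0; report 6 gives 15 > 0. Violating.
Others report (12, 6, 21): truth gives 0; report 12 gives 9 > 0. Violating.
Others report (6, 6, 6): truth gives 0; no alternative beats it.
Others report (6, 6, 12): truth gives 0; no alternative beats it.
(Checking all 27 profiles: 16 have a profitable deviation, 11 do not.)

16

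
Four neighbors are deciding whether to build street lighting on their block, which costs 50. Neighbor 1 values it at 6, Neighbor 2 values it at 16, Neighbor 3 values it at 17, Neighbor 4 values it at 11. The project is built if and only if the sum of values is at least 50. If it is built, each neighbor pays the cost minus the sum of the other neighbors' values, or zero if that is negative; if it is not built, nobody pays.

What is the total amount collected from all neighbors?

Total value 50 ≥ cost 50, so it is built.
Neighbor 1: others sum to 44; max(0, 50 - 44) = 6.
Neighbor 2: others sum to 34; max(0, 50 - 34) = 16.
Neighbor 3: others sum to 33; max(0, 50 - 33) = 17.
Neighbor 4: others sum to 39; max(0, 50 - 39) = 11.
Total collected = 6 + 16 + 17 + 11 = 50.

50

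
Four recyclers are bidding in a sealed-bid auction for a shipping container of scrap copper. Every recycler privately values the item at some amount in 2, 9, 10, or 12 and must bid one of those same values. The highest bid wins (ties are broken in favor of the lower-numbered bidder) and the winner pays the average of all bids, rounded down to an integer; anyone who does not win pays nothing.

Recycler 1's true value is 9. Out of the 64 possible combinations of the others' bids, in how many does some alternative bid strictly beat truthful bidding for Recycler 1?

Others bid (2, 2, 2): truth gives 6; bid 2 gives 7 > 6. Violating.
Others bid (2, 2, 10): truth gives 0; bid 10 gives 3 > 0. Violating.
Others bid (2, 2, 12): truth gives 0; bid 12 gives 2 > 0. Violating.
Others bid (2, 9, 10): truth gives 0; bid 10 gives 2 > 0. Violating.
Others bid (2, 2, 9): truth gives 4; no alternative beats it.
Others bid (2, 9, 2): truth gives 4; no alternative beats it.
(Checking all 64 profiles: 22 have a profitable deviation, 42 do not.)

22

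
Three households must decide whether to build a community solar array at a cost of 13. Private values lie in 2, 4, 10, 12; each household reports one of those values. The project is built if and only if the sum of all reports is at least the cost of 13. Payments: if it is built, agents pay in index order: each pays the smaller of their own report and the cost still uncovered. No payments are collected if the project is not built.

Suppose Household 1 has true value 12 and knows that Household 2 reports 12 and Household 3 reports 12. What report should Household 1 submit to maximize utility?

2

Report 2: project built, pays 2, utility 12 - 2 = 10.
Report 4: project built, pays 4, utility 12 - 4 = 8.
Report 10: project built, pays 10, utility 12 - 10 = 2.
Report 12: project built, pays 12, utility 12 - 12 = 0.
The best choice is 2 with utility 10.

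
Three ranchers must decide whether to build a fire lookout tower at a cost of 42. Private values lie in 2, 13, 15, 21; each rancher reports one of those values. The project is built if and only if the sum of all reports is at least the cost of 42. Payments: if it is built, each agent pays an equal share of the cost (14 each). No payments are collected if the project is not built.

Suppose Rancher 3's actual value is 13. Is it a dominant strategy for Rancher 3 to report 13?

Consider the case where Rancher 1 reports 13 and Rancher 2 reports 21.
Truthful report 13: project built, pays 14, utility 13 - 14 = -1.
Report 2 instead: project not built, utility 0.
Since 0 > -1, reporting 2 is strictly better here, so truthful reporting is not dominant.

No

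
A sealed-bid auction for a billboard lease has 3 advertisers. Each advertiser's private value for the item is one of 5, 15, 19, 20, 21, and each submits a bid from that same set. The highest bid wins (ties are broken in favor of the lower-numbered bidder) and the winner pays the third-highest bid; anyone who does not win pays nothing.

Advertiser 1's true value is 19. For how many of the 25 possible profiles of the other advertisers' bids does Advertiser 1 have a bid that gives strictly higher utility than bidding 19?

8

Others bid (5, 20): truth gives 0; bid 20 gives 14 > 0. Violating.
Others bid (5, 21): truth gives 0; bid 21 gives 14 > 0. Violating.
Others bid (15, 20): truth gives 0; bid 20 gives 4 > 0. Violating.
Others bid (15, 21): truth gives 0; bid 21 gives 4 > 0. Violating.
Others bid (5, 5): truth gives 14; no alternative beats it.
Others bid (5, 15): truth gives 14; no alternative beats it.
(Checking all 25 profiles: 8 have a profitable deviation, 17 do not.)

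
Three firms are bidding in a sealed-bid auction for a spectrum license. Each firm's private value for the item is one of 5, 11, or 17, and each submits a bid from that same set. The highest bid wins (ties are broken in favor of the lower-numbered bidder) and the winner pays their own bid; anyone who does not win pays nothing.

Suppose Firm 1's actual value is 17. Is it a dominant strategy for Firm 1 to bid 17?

No

Consider the case where Firm 2 bids 5 and Firm 3 bids 5.
Truthful bid 17: wins, pays 17, utility 17 - 17 = 0.
Bid 5 instead: wins, pays 5, utility 17 - 5 = 12.
Since 12 > 0, bidding 5 is strictly better here, so truthful bidding is not dominant.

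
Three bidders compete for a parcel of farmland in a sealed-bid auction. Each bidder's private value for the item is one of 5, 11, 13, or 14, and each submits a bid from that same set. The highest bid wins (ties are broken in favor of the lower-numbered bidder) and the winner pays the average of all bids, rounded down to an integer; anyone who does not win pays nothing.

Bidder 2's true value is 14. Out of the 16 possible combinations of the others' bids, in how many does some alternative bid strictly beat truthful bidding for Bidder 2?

4

Others bid (5, 5): truth gives 6; bid 11 gives 7 > 6. Violating.
Others bid (5, 11): truth gives 4; bid 11 gives 5 > 4. Violating.
Others bid (11, 5): truth gives 4; bid 13 gives 5 > 4. Violating.
Others bid (11, 11): truth gives 2; bid 13 gives 3 > 2. Violating.
Others bid (5, 13): truth gives 4; no alternative beats it.
Others bid (5, 14): truth gives 3; no alternative beats it.
(Checking all 16 profiles: 4 have a profitable deviation, 12 do not.)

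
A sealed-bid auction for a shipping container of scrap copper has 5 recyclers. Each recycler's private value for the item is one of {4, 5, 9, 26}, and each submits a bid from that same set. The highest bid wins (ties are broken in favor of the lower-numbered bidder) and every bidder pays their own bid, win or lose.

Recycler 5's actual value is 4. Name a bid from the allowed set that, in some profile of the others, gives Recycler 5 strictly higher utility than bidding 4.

Suppose Recycler 1 bids 4, Recycler 2 bids 4, Recycler 3 bids 4 and Recycler 4 bids 4.
Bid 4: loses but pays 4, utility -4.
Bid 5: wins, pays 5, utility 4 - 5 = -1.
So bidding 5 beats truth here (-1 > -4).

5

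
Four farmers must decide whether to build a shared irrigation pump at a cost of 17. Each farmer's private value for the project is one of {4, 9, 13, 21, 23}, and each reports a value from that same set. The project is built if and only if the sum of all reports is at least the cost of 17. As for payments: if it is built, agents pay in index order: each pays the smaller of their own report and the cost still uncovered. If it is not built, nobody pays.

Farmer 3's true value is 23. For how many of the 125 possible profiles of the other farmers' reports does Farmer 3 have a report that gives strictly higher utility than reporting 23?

4

Others report (4, 4, 9): truth gives 14; report 4 gives 19 > 14. Violating.
Others report (4, 4, 13): truth gives 14; report 4 gives 19 > 14. Violating.
Others report (4, 4, 21): truth gives 14; report 4 gives 19 > 14. Violating.
Others report (4, 4, 23): truth gives 14; report 4 gives 19 > 14. Violating.
Others report (4, 4, 4): truth gives 14; no alternative beats it.
Others report (4, 9, 4): truth gives 19; no alternative beats it.
(Checking all 125 profiles: 4 have a profitable deviation, 121 do not.)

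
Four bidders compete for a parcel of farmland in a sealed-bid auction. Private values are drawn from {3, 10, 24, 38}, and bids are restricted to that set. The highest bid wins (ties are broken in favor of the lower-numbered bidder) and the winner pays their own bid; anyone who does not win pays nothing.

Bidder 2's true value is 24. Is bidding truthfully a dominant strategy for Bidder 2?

No

Consider the case where Bidder 1 bids 3, Bidder 3 bids 3 and Bidder 4 bids 3.
Truthful bid 24: wins, pays 24, utility 24 - 24 = 0.
Bid 10 instead: wins, pays 10, utility 24 - 10 = 14.
Since 14 > 0, bidding 10 is strictly better here, so truthful bidding is not dominant.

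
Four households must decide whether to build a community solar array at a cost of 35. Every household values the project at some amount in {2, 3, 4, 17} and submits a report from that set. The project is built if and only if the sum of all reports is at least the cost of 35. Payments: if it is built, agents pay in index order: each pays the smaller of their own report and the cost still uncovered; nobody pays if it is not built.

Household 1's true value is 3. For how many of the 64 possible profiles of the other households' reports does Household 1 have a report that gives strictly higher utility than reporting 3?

10

Others report (2, 17, 17): truth gives 0; report 2 gives 1 > 0. Violating.
Others report (3, 17, 17): truth gives 0; report 2 gives 1 > 0. Violating.
Others report (4, 17, 17): truth gives 0; report 2 gives 1 > 0. Violating.
Others report (17, 2, 17): truth gives 0; report 2 gives 1 > 0. Violating.
Others report (2, 2, 2): truth gives 0; no alternative beats it.
Others report (2, 2, 3): truth gives 0; no alternative beats it.
(Checking all 64 profiles: 10 have a profitable deviation, 54 do not.)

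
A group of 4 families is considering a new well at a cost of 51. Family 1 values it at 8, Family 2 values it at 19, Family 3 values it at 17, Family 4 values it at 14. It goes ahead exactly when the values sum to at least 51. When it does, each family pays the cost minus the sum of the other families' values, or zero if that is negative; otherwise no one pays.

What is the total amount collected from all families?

Total value 58 ≥ cost 51, so it is built.
Family 1: others sum to 50; max(0, 51 - 50) = 1.
Family 2: others sum to 39; max(0, 51 - 39) = 12.
Family 3: others sum to 41; max(0, 51 - 41) = 10.
Family 4: others sum to 44; max(0, 51 - 44) = 7.
Total collected = 1 + 12 + 10 + 7 = 30.

30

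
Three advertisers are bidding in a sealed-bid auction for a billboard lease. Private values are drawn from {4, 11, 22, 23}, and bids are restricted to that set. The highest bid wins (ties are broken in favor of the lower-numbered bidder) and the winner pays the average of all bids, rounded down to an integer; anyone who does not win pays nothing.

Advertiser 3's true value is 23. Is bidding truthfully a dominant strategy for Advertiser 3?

No

Consider the case where Advertiser 1 bids 4 and Advertiser 2 bids 4.
Truthful bid 23: wins, pays 10, utility 23 - 10 = 13.
Bid 11 instead: wins, pays 6, utility 23 - 6 = 17.
Since 17 > 13, bidding 11 is strictly better here, so truthful bidding is not dominant.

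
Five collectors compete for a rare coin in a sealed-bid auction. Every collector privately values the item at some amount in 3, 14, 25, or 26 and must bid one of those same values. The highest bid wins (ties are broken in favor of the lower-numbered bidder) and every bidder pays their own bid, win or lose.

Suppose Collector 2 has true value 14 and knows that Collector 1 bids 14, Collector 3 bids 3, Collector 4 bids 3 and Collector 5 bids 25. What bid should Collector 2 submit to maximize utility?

3

Bid 3: loses but pays 3, utility -3.
Bid 14: loses but pays 14, utility -14.
Bid 25: wins, pays 25, utility 14 - 25 = -11.
Bid 26: wins, pays 26, utility 14 - 26 = -12.
The best choice is 3 with utility -3.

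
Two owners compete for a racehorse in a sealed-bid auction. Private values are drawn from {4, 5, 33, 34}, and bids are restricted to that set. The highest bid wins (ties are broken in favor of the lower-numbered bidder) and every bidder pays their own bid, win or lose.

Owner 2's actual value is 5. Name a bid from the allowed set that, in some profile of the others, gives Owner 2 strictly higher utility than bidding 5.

Suppose Owner 1 bids 5.
Bid 5: loses but pays 5, utility -5.
Bid 4: loses but pays 4, utility -4.
So bidding 4 beats truth here (-4 > -5).

4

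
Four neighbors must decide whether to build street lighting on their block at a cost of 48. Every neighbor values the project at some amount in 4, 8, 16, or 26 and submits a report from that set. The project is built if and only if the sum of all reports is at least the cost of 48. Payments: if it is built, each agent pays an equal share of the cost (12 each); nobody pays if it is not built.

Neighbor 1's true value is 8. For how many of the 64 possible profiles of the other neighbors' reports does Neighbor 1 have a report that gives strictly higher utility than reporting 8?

6

Others report (8, 8, 26): truth gives -4; report 4 gives 0 > -4. Violating.
Others report (8, 16, 16): truth gives -4; report 4 gives 0 > -4. Violating.
Others report (8, 26, 8): truth gives -4; report 4 gives 0 > -4. Violating.
Others report (16, 8, 16): truth gives -4; report 4 gives 0 > -4. Violating.
Others report (4, 4, 4): truth gives 0; no alternative beats it.
Others report (4, 4, 8): truth gives 0; no alternative beats it.
(Checking all 64 profiles: 6 have a profitable deviation, 58 do not.)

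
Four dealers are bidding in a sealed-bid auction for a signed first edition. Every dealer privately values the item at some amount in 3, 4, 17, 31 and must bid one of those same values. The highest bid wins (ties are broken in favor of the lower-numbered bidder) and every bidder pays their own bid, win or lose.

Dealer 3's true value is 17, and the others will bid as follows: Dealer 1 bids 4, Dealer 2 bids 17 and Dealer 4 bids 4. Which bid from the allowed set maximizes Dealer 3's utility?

Bid 3: loses but pays 3, utility -3.
Bid 4: loses but pays 4, utility -4.
Bid 17: loses but pays 17, utility -17.
Bid 31: wins, pays 31, utility 17 - 31 = -14.
The best choice is 3 with utility -3.

3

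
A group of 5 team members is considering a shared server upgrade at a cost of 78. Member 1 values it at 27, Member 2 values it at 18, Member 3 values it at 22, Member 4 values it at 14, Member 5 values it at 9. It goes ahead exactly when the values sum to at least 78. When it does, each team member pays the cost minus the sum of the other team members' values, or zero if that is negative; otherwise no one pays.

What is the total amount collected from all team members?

Total value 90 ≥ cost 78, so it is built.
Member 1: others sum to 63; max(0, 78 - 63) = 15.
Member 2: others sum to 72; max(0, 78 - 72) = 6.
Member 3: others sum to 68; max(0, 78 - 68) = 10.
Member 4: others sum to 76; max(0, 78 - 76) = 2.
Member 5: others sum to 81; max(0, 78 - 81) = 0.
Total collected = 15 + 6 + 10 + 2 + 0 = 33.

33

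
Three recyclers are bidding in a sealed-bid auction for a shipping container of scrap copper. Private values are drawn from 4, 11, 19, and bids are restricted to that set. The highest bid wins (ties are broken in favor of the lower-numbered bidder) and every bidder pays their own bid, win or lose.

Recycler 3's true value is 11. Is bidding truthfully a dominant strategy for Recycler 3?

Consider the case where Recycler 1 bids 4 and Recycler 2 bids 11.
Truthful bid 11: loses but pays 11, utility -11.
Bid 4 instead: loses but pays 4, utility -4.
Since -4 > -11, bidding 4 is strictly better here, so truthful bidding is not dominant.

No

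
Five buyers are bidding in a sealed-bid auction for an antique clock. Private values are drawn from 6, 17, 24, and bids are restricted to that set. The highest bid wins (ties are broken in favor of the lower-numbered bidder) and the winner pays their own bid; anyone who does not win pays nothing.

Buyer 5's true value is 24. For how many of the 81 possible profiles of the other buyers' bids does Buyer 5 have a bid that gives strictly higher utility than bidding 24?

Others bid (6, 6, 6, 6): truth gives 0; bid 17 gives 7 > 0. Violating.
Others bid (6, 6, 6, 17): truth gives 0; no alternative beats it.
Others bid (6, 6, 6, 24): truth gives 0; no alternative beats it.
(Checking all 81 profiles: 1 has a profitable deviation, 80 do not.)

1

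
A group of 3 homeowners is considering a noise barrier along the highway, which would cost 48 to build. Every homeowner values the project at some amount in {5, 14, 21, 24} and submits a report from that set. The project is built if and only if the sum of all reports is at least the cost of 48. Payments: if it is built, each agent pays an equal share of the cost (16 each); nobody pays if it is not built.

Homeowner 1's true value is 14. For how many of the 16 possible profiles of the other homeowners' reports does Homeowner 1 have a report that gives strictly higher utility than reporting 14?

Others report (14, 21): truth gives -2; report 5 gives 0 > -2. Violating.
Others report (14, 24): truth gives -2; report 5 gives 0 > -2. Violating.
Others report (21, 14): truth gives -2; report 5 gives 0 > -2. Violating.
Others report (21, 21): truth gives -2; report 5 gives 0 > -2. Violating.
Others report (5, 5): truth gives 0; no alternative beats it.
Others report (5, 14): truth gives 0; no alternative beats it.
(Checking all 16 profiles: 5 have a profitable deviation, 11 do not.)

5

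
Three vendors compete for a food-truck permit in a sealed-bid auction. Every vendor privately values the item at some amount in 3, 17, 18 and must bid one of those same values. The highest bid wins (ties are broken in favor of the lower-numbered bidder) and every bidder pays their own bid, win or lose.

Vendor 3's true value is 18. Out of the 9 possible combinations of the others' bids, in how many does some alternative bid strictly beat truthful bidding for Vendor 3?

6

Others bid (3, 3): truth gives 0; bid 17 gives 1 > 0. Violating.
Others bid (3, 18): truth gives -18; bid 3 gives -3 > -18. Violating.
Others bid (17, 18): truth gives -18; bid 3 gives -3 > -18. Violating.
Others bid (18, 3): truth gives -18; bid 3 gives -3 > -18. Violating.
Others bid (3, 17): truth gives 0; no alternative beats it.
Others bid (17, 3): truth gives 0; no alternative beats it.
(Checking all 9 profiles: 6 have a profitable deviation, 3 do not.)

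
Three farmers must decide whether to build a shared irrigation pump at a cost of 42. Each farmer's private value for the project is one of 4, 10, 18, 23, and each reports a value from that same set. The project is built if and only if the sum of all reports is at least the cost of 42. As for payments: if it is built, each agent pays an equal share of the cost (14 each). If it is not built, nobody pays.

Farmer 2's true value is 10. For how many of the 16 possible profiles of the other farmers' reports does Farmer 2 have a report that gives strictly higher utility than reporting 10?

3

Others report (10, 23): truth gives -4; report 4 gives 0 > -4. Violating.
Others report (18, 18): truth gives -4; report 4 gives 0 > -4. Violating.
Others report (23, 10): truth gives -4; report 4 gives 0 > -4. Violating.
Others report (4, 4): truth gives 0; no alternative beats it.
Others report (4, 10): truth gives 0; no alternative beats it.
(Checking all 16 profiles: 3 have a profitable deviation, 13 do not.)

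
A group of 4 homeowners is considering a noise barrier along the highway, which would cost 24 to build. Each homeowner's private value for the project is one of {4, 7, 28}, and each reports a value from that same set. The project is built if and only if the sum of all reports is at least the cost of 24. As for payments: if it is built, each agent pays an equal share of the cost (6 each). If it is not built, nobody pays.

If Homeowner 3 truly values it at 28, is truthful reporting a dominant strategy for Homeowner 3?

Yes

Check each profile of the others' reports and compare truth against every alternative report.
Others report (4, 4, 4): truth gives 22, best alternative gives 0.
Others report (4, 4, 7): truth gives 22, best alternative gives 0.
Others report (4, 7, 4): truth gives 22, best alternative gives 0.
Others report (7, 4, 4): truth gives 22, best alternative gives 0.
Others report (4, 4, 28): truth gives 22, best alternative gives 22.
Others report (4, 7, 7): truth gives 22, best alternative gives 22.
(Remaining 21 profiles checked similarly; truth is weakly best in each.)
In every case the truthful report is at least as good as any alternative, so it is a dominant strategy.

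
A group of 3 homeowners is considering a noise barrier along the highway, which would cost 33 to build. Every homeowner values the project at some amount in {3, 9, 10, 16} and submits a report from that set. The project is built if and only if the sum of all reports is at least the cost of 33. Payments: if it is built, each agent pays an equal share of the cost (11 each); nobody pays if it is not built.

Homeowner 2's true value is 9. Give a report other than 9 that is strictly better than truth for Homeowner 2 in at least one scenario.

Suppose Homeowner 1 reports 9 and Homeowner 3 reports 16.
Report 9: project built, pays 11, utility 9 - 11 = -2.
Report 3: project not built, utility 0.
So reporting 3 beats truth here (0 > -2).

3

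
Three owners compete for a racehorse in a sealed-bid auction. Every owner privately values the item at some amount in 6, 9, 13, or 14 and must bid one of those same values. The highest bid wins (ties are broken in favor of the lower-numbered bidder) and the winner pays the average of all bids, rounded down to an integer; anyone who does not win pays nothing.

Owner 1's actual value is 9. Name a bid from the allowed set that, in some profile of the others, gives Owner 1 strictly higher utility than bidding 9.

Suppose Owner 2 bids 6 and Owner 3 bids 6.
Bid 9: wins, pays 7, utility 9 - 7 = 2.
Bid 6: wins, pays 6, utility 9 - 6 = 3.
So bidding 6 beats truth here (3 > 2).

6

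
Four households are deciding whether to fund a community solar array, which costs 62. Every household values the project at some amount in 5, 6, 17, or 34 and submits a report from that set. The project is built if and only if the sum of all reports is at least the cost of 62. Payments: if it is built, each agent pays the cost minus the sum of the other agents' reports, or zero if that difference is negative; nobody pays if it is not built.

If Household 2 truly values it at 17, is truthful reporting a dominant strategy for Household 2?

Yes

Check each profile of the others' reports and compare truth against every alternative report.
Others report (5, 34, 34): truth gives 17, best alternative gives 17.
Others report (6, 34, 34): truth gives 17, best alternative gives 17.
Others report (17, 17, 34): truth gives 17, best alternative gives 17.
Others report (17, 34, 17): truth gives 17, best alternative gives 17.
Others report (17, 34, 34): truth gives 17, best alternative gives 17.
Others report (34, 5, 34): truth gives 17, best alternative gives 17.
(Remaining 58 profiles checked similarly; truth is weakly best in each.)
In every case the truthful report is at least as good as any alternative, so it is a dominant strategy.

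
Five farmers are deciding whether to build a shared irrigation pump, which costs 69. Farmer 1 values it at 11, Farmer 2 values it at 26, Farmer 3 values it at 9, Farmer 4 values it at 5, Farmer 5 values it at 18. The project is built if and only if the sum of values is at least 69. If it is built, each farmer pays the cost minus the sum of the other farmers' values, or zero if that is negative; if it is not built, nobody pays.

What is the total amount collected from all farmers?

Total value 69 ≥ cost 69, so it is built.
Farmer 1: others sum to 58; max(0, 69 - 58) = 11.
Farmer 2: others sum to 43; max(0, 69 - 43) = 26.
Farmer 3: others sum to 60; max(0, 69 - 60) = 9.
Farmer 4: others sum to 64; max(0, 69 - 64) = 5.
Farmer 5: others sum to 51; max(0, 69 - 51) = 18.
Total collected = 11 + 26 + 9 + 5 + 18 = 69.

69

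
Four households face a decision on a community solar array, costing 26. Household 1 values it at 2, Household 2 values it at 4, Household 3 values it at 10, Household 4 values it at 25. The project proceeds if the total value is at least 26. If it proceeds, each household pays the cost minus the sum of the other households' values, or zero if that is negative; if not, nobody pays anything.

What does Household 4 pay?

Total value 41 ≥ cost 26, so the project is built.
The other households' values sum to 16.
Cost minus that sum is 26 - 16 = 10.

10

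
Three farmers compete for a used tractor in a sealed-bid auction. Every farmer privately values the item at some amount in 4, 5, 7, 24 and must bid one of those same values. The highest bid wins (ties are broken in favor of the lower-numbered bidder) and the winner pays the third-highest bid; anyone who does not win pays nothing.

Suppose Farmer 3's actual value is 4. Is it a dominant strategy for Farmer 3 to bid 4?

Check each profile of the others' bids and compare truth against every alternative bid.
Others bid (4, 4): truth gives 0, best alternative gives 0.
Others bid (4, 5): truth gives 0, best alternative gives 0.
Others bid (4, 7): truth gives 0, best alternative gives 0.
Others bid (4, 24): truth gives 0, best alternative gives 0.
Others bid (5, 4): truth gives 0, best alternative gives 0.
Others bid (5, 5): truth gives 0, best alternative gives 0.
(Remaining 10 profiles checked similarly; truth is weakly best in each.)
In every case the truthful bid is at least as good as any alternative, so it is a dominant strategy.

Yes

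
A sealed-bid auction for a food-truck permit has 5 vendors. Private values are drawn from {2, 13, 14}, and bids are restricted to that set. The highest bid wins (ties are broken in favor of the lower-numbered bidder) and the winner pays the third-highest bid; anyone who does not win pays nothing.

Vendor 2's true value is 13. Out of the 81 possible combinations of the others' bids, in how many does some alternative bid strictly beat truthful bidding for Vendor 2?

4

Others bid (2, 2, 2, 14): truth gives 0; bid 14 gives 11 > 0. Violating.
Others bid (2, 2, 14, 2): truth gives 0; bid 14 gives 11 > 0. Violating.
Others bid (2, 14, 2, 2): truth gives 0; bid 14 gives 11 > 0. Violating.
Others bid (13, 2, 2, 2): truth gives 0; bid 14 gives 11 > 0. Violating.
Others bid (2, 2, 2, 2): truth gives 11; no alternative beats it.
Others bid (2, 2, 2, 13): truth gives 11; no alternative beats it.
(Checking all 81 profiles: 4 have a profitable deviation, 77 do not.)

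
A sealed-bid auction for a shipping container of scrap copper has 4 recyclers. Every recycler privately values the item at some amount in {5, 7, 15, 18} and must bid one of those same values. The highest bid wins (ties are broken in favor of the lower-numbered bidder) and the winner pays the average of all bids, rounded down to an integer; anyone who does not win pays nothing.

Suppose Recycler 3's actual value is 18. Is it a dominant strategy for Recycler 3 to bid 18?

Consider the case where Recycler 1 bids 5, Recycler 2 bids 5 and Recycler 4 bids 5.
Truthful bid 18: wins, pays 8, utility 18 - 8 = 10.
Bid 7 instead: wins, pays 5, utility 18 - 5 = 13.
Since 13 > 10, bidding 7 is strictly better here, so truthful bidding is not dominant.

No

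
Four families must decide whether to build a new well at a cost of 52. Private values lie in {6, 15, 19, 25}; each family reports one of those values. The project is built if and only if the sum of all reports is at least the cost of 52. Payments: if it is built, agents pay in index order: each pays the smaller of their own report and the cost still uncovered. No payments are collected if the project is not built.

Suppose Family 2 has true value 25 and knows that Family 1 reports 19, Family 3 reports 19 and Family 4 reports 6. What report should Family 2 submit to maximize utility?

Report 6: project not built, utility 0.
Report 15: project built, pays 15, utility 25 - 15 = 10.
Report 19: project built, pays 19, utility 25 - 19 = 6.
Report 25: project built, pays 25, utility 25 - 25 = 0.
The best choice is 15 with utility 10.

15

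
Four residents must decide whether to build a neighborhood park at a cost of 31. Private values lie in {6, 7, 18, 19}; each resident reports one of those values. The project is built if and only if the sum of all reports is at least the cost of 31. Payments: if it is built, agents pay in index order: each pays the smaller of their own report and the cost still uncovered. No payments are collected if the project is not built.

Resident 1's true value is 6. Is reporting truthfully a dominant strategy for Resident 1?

Yes

Check each profile of the others' reports and compare truth against every alternative report.
Others report (6, 6, 18): truth gives 0, best alternative gives -1.
Others report (6, 6, 19): truth gives 0, best alternative gives -1.
Others report (6, 7, 18): truth gives 0, best alternative gives -1.
Others report (6, 7, 19): truth gives 0, best alternative gives -1.
Others report (6, 18, 6): truth gives 0, best alternative gives -1.
Others report (6, 18, 7): truth gives 0, best alternative gives -1.
(Remaining 58 profiles checked similarly; truth is weakly best in each.)
In every case the truthful report is at least as good as any alternative, so it is a dominant strategy.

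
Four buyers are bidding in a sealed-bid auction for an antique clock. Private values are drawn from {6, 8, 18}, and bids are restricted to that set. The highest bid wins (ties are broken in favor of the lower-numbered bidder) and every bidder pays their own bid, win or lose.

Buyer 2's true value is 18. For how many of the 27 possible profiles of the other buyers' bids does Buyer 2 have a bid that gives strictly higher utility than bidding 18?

Others bid (6, 6, 6): truth gives 0; bid 8 gives 10 > 0. Violating.
Others bid (6, 6, 8): truth gives 0; bid 8 gives 10 > 0. Violating.
Others bid (6, 8, 6): truth gives 0; bid 8 gives 10 > 0. Violating.
Others bid (6, 8, 8): truth gives 0; bid 8 gives 10 > 0. Violating.
Others bid (6, 6, 18): truth gives 0; no alternative beats it.
Others bid (6, 8, 18): truth gives 0; no alternative beats it.
(Checking all 27 profiles: 13 have a profitable deviation, 14 do not.)

13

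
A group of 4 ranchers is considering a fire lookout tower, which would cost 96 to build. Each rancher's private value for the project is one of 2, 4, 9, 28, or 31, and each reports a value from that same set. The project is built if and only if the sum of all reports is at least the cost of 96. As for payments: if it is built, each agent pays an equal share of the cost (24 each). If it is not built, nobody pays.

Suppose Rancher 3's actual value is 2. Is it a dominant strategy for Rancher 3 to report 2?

Yes

Check each profile of the others' reports and compare truth against every alternative report.
Others report (31, 31, 31): truth gives 0, best alternative gives -22.
Others report (2, 2, 2): truth gives 0, best alternative gives 0.
Others report (2, 2, 4): truth gives 0, best alternative gives 0.
Others report (2, 2, 9): truth gives 0, best alternative gives 0.
Others report (2, 2, 28): truth gives 0, best alternative gives 0.
Others report (2, 2, 31): truth gives 0, best alternative gives 0.
(Remaining 119 profiles checked similarly; truth is weakly best in each.)
In every case the truthful report is at least as good as any alternative, so it is a dominant strategy.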